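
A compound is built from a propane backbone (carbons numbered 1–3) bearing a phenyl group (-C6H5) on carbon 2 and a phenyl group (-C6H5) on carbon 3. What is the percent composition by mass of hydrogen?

Atom tally by fragment:
  CH3 → C:1 H:3
  CH(C6H5) → C:7 H:6
  CH2C6H5 → C:7 H:7
Element totals:
  C: 15
  H: 16
Molecular formula: C15H16.
Molar mass = 196.293 g/mol.
Mass from H: 16 × 1.008 = 16.128 g/mol.
%H = 16.128 / 196.293 × 100 = 8.22%.

8.22%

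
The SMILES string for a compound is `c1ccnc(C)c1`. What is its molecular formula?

Atom tally by fragment:
  pyridine ring core → C:5 H:5 N:1
  (− 1 ring H displaced by substituents)
  + CH3 → C:1 H:3
Element totals:
  C: 6
  H: 7
  N: 1

C6H7N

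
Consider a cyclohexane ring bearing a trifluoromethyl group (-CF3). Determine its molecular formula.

C7H11F3

Atom tally by fragment:
  cyclohexane ring core → C:6 H:12
  (− 1 ring H displaced by substituents)
  + CF3 → C:1 F:3
Element totals:
  C: 7
  H: 11
  F: 3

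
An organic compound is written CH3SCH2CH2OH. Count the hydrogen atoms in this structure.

Atom tally by fragment:
  CH3SCH2 → C:2 H:5 S:1
  CH2OH → C:1 H:3 O:1
Element totals:
  C: 3
  H: 8
  O: 1
  S: 1

8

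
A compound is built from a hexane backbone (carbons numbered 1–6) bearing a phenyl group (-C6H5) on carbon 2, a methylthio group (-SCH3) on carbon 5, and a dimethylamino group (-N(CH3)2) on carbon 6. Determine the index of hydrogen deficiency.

4

Atom tally by fragment:
  CH3 → C:1 H:3
  CH(C6H5) → C:7 H:6
  CH2 → C:1 H:2
  CH2 → C:1 H:2
  CH(SCH3) → C:2 H:4 S:1
  CH2N(CH3)2 → C:3 H:8 N:1
Element totals:
  C: 15
  H: 25
  N: 1
  S: 1
Molecular formula: C15H25NS.
DoU = (2C + 2 + N − H − X) / 2 = (2·15 + 2 + 1 − 25 − 0) / 2 = 4.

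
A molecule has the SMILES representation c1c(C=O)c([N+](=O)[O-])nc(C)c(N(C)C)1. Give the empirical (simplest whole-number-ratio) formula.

Atom tally by fragment:
  pyridine ring core → C:5 H:5 N:1
  (− 4 ring H displaced by substituents)
  + CHO → C:1 H:1 O:1
  + NO2 → N:1 O:2
  + CH3 → C:1 H:3
  + N(CH3)2 → N:1 C:2 H:6
Element totals:
  C: 9
  H: 11
  N: 3
  O: 3
Molecular formula: C9H11N3O3.
gcd of subscripts (9, 11, 3, 3) = 1, so the empirical formula equals the molecular formula.

C9H11N3O3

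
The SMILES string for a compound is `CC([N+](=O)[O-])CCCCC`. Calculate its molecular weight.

Atom tally by fragment:
  CH3 → C:1 H:3
  CH(NO2) → C:1 H:1 N:1 O:2
  CH2 → C:1 H:2
  CH2 → C:1 H:2
  CH2 → C:1 H:2
  CH2 → C:1 H:2
  CH3 → C:1 H:3
Element totals:
  C: 7
  H: 15
  N: 1
  O: 2
Molecular formula: C7H15NO2.
  M = 7(12.011) + 15(1.008) + 14.007 + 2(15.999)
    = 84.077 + 15.120 + 14.007 + 31.998 = 145.202

145.20 g/mol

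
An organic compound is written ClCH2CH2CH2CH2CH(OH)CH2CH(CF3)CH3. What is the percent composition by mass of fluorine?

Element totals:
  C: 9
  H: 16
  Cl: 1
  F: 3
  O: 1
Molecular formula: C9H16ClF3O.
Molar mass = 232.670 g/mol.
Mass from F: 3 × 18.998 = 56.994 g/mol.
%F = 56.994 / 232.670 × 100 = 24.50%.

24.50%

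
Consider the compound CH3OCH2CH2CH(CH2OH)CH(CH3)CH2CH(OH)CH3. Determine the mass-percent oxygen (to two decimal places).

25.22%

Element totals:
  C: 10
  H: 22
  O: 3
Molecular formula: C10H22O3.
Molar mass = 190.283 g/mol.
Mass from O: 3 × 15.999 = 47.997 g/mol.
%O = 47.997 / 190.283 × 100 = 25.22%.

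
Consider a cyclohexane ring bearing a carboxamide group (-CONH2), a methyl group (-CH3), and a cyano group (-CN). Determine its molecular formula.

C9H14N2O

Atom tally by fragment:
  cyclohexane ring core → C:6 H:12
  (− 3 ring H displaced by substituents)
  + CONH2 → C:1 H:2 O:1 N:1
  + CH3 → C:1 H:3
  + CN → C:1 N:1
Element totals:
  C: 9
  H: 14
  N: 2
  O: 1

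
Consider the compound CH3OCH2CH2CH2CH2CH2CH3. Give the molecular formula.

Element totals:
  C: 7
  H: 16
  O: 1

C7H16O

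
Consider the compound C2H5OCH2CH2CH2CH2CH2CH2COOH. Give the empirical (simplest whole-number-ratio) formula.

C3H6O

Atom tally by fragment:
  C2H5OCH2 → C:3 H:7 O:1
  CH2 → C:1 H:2
  CH2 → C:1 H:2
  CH2 → C:1 H:2
  CH2 → C:1 H:2
  CH2COOH → C:2 H:3 O:2
Element totals:
  C: 9
  H: 18
  O: 3
Molecular formula: C9H18O3.
gcd of subscripts = 3; dividing each by 3:
  C: 9/3 = 3
  H: 18/3 = 6
  O: 3/3 = 1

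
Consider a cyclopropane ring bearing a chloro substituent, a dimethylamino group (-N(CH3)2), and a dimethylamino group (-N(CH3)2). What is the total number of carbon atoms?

7

Atom tally by fragment:
  cyclopropane ring core → C:3 H:6
  (− 3 ring H displaced by substituents)
  + Cl → Cl:1
  + N(CH3)2 → N:1 C:2 H:6
  + N(CH3)2 → N:1 C:2 H:6
Element totals:
  C: 7
  H: 15
  Cl: 1
  N: 2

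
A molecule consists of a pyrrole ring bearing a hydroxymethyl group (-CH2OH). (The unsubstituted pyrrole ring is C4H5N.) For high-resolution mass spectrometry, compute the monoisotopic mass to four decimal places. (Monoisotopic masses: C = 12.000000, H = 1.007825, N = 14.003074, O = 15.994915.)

97.0528

Atom tally by fragment:
  pyrrole ring core → C:4 H:5 N:1
  (− 1 ring H displaced by substituents)
  + CH2OH → C:1 H:3 O:1
Element totals:
  C: 5
  H: 7
  N: 1
  O: 1
Molecular formula: C5H7NO.
  M = 5(12.0) + 7(1.007825) + 14.003074 + 15.994915
    = 60.000000 + 7.054775 + 14.003074 + 15.994915 = 97.052764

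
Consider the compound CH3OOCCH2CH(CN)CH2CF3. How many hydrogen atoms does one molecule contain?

Element totals:
  C: 7
  H: 8
  F: 3
  N: 1
  O: 2

8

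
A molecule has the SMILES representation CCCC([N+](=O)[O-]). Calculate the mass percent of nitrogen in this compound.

13.58%

Atom tally by fragment:
  CH3 → C:1 H:3
  CH2 → C:1 H:2
  CH2 → C:1 H:2
  CH2NO2 → C:1 H:2 N:1 O:2
Element totals:
  C: 4
  H: 9
  N: 1
  O: 2
Molecular formula: C4H9NO2.
Molar mass = 103.121 g/mol.
Mass from N: 1 × 14.007 = 14.007 g/mol.
%N = 14.007 / 103.121 × 100 = 13.58%.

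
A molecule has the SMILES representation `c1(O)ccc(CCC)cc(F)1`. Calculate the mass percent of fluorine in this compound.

12.32%

Atom tally by fragment:
  benzene ring core → C:6 H:6
  (− 3 ring H displaced by substituents)
  + OH → O:1 H:1
  + CH2CH2CH3 → C:3 H:7
  + F → F:1
Element totals:
  C: 9
  H: 11
  F: 1
  O: 1
Molecular formula: C9H11FO.
Molar mass = 154.184 g/mol.
Mass from F: 1 × 18.998 = 18.998 g/mol.
%F = 18.998 / 154.184 × 100 = 12.32%.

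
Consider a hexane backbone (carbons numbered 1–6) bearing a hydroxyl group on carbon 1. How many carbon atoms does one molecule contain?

Atom tally by fragment:
  HOCH2 → C:1 H:3 O:1
  CH2 → C:1 H:2
  CH2 → C:1 H:2
  CH2 → C:1 H:2
  CH2 → C:1 H:2
  CH3 → C:1 H:3
Element totals:
  C: 6
  H: 14
  O: 1

6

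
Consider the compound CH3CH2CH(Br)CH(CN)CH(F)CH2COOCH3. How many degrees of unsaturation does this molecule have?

3

Atom tally by fragment:
  CH3 → C:1 H:3
  CH2 → C:1 H:2
  CH(Br) → C:1 H:1 Br:1
  CH(CN) → C:2 H:1 N:1
  CH(F) → C:1 H:1 F:1
  CH2COOCH3 → C:3 H:5 O:2
Element totals:
  C: 9
  H: 13
  Br: 1
  F: 1
  N: 1
  O: 2
Molecular formula: C9H13BrFNO2.
DoU = (2C + 2 + N − H − X) / 2 = (2·9 + 2 + 1 − 13 − 2) / 2 = 3.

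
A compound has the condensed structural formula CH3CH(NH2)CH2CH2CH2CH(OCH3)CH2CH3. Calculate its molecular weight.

159.27 g/mol

Atom tally by fragment:
  CH3 → C:1 H:3
  CH(NH2) → C:1 H:3 N:1
  CH2 → C:1 H:2
  CH2 → C:1 H:2
  CH2 → C:1 H:2
  CH(OCH3) → C:2 H:4 O:1
  CH2 → C:1 H:2
  CH3 → C:1 H:3
Element totals:
  C: 9
  H: 21
  N: 1
  O: 1
Molecular formula: C9H21NO.
  M = 9(12.011) + 21(1.008) + 14.007 + 15.999
    = 108.099 + 21.168 + 14.007 + 15.999 = 159.273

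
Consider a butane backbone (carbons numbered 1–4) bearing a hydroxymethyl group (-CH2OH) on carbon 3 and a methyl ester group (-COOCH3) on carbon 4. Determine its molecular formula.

Atom tally by fragment:
  CH3 → C:1 H:3
  CH2 → C:1 H:2
  CH(CH2OH) → C:2 H:4 O:1
  CH2COOCH3 → C:3 H:5 O:2
Element totals:
  C: 7
  H: 14
  O: 3

C7H14O3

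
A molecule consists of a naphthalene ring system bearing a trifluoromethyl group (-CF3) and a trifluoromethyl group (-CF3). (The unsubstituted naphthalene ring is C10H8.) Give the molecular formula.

C12H6F6

Atom tally by fragment:
  naphthalene ring system core → C:10 H:8
  (− 2 ring H displaced by substituents)
  + CF3 → C:1 F:3
  + CF3 → C:1 F:3
Element totals:
  C: 12
  H: 6
  F: 6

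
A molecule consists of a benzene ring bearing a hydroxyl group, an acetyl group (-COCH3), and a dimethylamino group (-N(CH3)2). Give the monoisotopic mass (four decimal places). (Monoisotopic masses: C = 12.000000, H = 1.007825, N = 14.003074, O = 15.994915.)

179.0946

Atom tally by fragment:
  benzene ring core → C:6 H:6
  (− 3 ring H displaced by substituents)
  + OH → O:1 H:1
  + COCH3 → C:2 H:3 O:1
  + N(CH3)2 → N:1 C:2 H:6
Element totals:
  C: 10
  H: 13
  N: 1
  O: 2
Molecular formula: C10H13NO2.
  M = 10(12.0) + 13(1.007825) + 14.003074 + 2(15.994915)
    = 120.000000 + 13.101725 + 14.003074 + 31.989830 = 179.094629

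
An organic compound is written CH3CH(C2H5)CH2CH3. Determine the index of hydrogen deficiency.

Atom tally by fragment:
  CH3 → C:1 H:3
  CH(C2H5) → C:3 H:6
  CH2 → C:1 H:2
  CH3 → C:1 H:3
Element totals:
  C: 6
  H: 14
Molecular formula: C6H14.
DoU = (2C + 2 + N − H − X) / 2 = (2·6 + 2 + 0 − 14 − 0) / 2 = 0.

0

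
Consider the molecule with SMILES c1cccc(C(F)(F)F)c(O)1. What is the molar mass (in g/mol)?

162.11 g/mol

Atom tally by fragment:
  benzene ring core → C:6 H:6
  (− 2 ring H displaced by substituents)
  + CF3 → C:1 F:3
  + OH → O:1 H:1
Element totals:
  C: 7
  H: 5
  F: 3
  O: 1
Molecular formula: C7H5F3O.
  M = 7(12.011) + 5(1.008) + 3(18.998) + 15.999
    = 84.077 + 5.040 + 56.994 + 15.999 = 162.110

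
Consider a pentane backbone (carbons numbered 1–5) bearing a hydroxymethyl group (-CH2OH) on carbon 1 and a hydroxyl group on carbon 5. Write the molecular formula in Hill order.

Atom tally by fragment:
  HOCH2CH2 → C:2 H:5 O:1
  CH2 → C:1 H:2
  CH2 → C:1 H:2
  CH2 → C:1 H:2
  CH2OH → C:1 H:3 O:1
Element totals:
  C: 6
  H: 14
  O: 2

C6H14O2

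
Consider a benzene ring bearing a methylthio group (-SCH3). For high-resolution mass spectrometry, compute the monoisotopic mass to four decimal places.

Atom tally by fragment:
  benzene ring core → C:6 H:6
  (− 1 ring H displaced by substituents)
  + SCH3 → C:1 H:3 S:1
Element totals:
  C: 7
  H: 8
  S: 1
Molecular formula: C7H8S.
  M = 7(12.0) + 8(1.007825) + 31.972071
    = 84.000000 + 8.062600 + 31.972071 = 124.034671

124.0347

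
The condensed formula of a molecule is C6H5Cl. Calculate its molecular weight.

Atom tally by fragment:
  benzene ring core → C:6 H:6
  (− 1 ring H displaced by substituents)
  + Cl → Cl:1
Element totals:
  C: 6
  H: 5
  Cl: 1
Molecular formula: C6H5Cl.
  M = 6(12.011) + 5(1.008) + 35.45
    = 72.066 + 5.040 + 35.450 = 112.556

112.56 g/mol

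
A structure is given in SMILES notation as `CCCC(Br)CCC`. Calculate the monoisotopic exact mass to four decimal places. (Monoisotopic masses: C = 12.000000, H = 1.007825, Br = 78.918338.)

178.0357

Atom tally by fragment:
  CH3 → C:1 H:3
  CH2 → C:1 H:2
  CH2 → C:1 H:2
  CH(Br) → C:1 H:1 Br:1
  CH2 → C:1 H:2
  CH2 → C:1 H:2
  CH3 → C:1 H:3
Element totals:
  C: 7
  H: 15
  Br: 1
Molecular formula: C7H15Br.
  M = 7(12.0) + 15(1.007825) + 78.918338
    = 84.000000 + 15.117375 + 78.918338 = 178.035713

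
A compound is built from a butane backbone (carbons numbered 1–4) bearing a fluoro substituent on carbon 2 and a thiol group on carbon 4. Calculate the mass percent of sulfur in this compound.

29.64%

Atom tally by fragment:
  CH3 → C:1 H:3
  CH(F) → C:1 H:1 F:1
  CH2 → C:1 H:2
  CH2SH → C:1 H:3 S:1
Element totals:
  C: 4
  H: 9
  F: 1
  S: 1
Molecular formula: C4H9FS.
Molar mass = 108.174 g/mol.
Mass from S: 1 × 32.06 = 32.060 g/mol.
%S = 32.060 / 108.174 × 100 = 29.64%.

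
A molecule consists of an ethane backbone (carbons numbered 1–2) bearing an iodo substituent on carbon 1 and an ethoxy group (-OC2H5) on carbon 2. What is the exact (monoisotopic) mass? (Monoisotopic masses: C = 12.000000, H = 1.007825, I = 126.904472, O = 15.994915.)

Atom tally by fragment:
  ICH2 → C:1 H:2 I:1
  CH2OC2H5 → C:3 H:7 O:1
Element totals:
  C: 4
  H: 9
  I: 1
  O: 1
Molecular formula: C4H9IO.
  M = 4(12.0) + 9(1.007825) + 126.904472 + 15.994915
    = 48.000000 + 9.070425 + 126.904472 + 15.994915 = 199.969812

199.9698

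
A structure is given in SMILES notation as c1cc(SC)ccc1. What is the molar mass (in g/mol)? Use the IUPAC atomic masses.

124.20 g/mol

Atom tally by fragment:
  benzene ring core → C:6 H:6
  (− 1 ring H displaced by substituents)
  + SCH3 → C:1 H:3 S:1
Element totals:
  C: 7
  H: 8
  S: 1
Molecular formula: C7H8S.
  M = 7(12.011) + 8(1.008) + 32.06
    = 84.077 + 8.064 + 32.060 = 124.201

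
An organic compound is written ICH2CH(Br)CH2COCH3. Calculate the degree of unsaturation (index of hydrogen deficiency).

1

Atom tally by fragment:
  ICH2 → C:1 H:2 I:1
  CH(Br) → C:1 H:1 Br:1
  CH2COCH3 → C:3 H:5 O:1
Element totals:
  C: 5
  H: 8
  Br: 1
  I: 1
  O: 1
Molecular formula: C5H8BrIO.
DoU = (2C + 2 + N − H − X) / 2 = (2·5 + 2 + 0 − 8 − 2) / 2 = 1.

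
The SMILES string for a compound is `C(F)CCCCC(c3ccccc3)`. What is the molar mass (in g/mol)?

Atom tally by fragment:
  FCH2 → C:1 H:2 F:1
  CH2 → C:1 H:2
  CH2 → C:1 H:2
  CH2 → C:1 H:2
  CH2 → C:1 H:2
  CH2C6H5 → C:7 H:7
Element totals:
  C: 12
  H: 17
  F: 1
Molecular formula: C12H17F.
  M = 12(12.011) + 17(1.008) + 18.998
    = 144.132 + 17.136 + 18.998 = 180.266

180.27 g/mol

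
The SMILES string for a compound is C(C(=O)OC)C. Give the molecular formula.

C4H8O2

Atom tally by fragment:
  CH3OOCCH2 → C:3 H:5 O:2
  CH3 → C:1 H:3
Element totals:
  C: 4
  H: 8
  O: 2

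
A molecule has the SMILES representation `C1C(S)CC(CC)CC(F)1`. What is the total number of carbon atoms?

Atom tally by fragment:
  cyclohexane ring core → C:6 H:12
  (− 3 ring H displaced by substituents)
  + SH → S:1 H:1
  + C2H5 → C:2 H:5
  + F → F:1
Element totals:
  C: 8
  H: 15
  F: 1
  S: 1

8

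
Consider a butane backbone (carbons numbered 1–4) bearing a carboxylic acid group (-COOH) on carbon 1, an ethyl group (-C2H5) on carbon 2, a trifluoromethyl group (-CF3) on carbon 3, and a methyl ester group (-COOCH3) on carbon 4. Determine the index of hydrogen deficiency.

2

Atom tally by fragment:
  HOOCCH2 → C:2 H:3 O:2
  CH(C2H5) → C:3 H:6
  CH(CF3) → C:2 H:1 F:3
  CH2COOCH3 → C:3 H:5 O:2
Element totals:
  C: 10
  H: 15
  F: 3
  O: 4
Molecular formula: C10H15F3O4.
DoU = (2C + 2 + N − H − X) / 2 = (2·10 + 2 + 0 − 15 − 3) / 2 = 2.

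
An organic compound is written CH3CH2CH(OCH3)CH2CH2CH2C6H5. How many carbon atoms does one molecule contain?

13

Atom tally by fragment:
  CH3 → C:1 H:3
  CH2 → C:1 H:2
  CH(OCH3) → C:2 H:4 O:1
  CH2 → C:1 H:2
  CH2 → C:1 H:2
  CH2C6H5 → C:7 H:7
Element totals:
  C: 13
  H: 20
  O: 1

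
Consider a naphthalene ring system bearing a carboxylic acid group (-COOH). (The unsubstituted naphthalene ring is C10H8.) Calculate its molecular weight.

172.18 g/mol

Atom tally by fragment:
  naphthalene ring system core → C:10 H:8
  (− 1 ring H displaced by substituents)
  + COOH → C:1 H:1 O:2
Element totals:
  C: 11
  H: 8
  O: 2
Molecular formula: C11H8O2.
  M = 11(12.011) + 8(1.008) + 2(15.999)
    = 132.121 + 8.064 + 31.998 = 172.183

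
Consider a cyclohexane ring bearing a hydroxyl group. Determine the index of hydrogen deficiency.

Atom tally by fragment:
  cyclohexane ring core → C:6 H:12
  (− 1 ring H displaced by substituents)
  + OH → O:1 H:1
Element totals:
  C: 6
  H: 12
  O: 1
Molecular formula: C6H12O.
DoU = (2C + 2 + N − H − X) / 2 = (2·6 + 2 + 0 − 12 − 0) / 2 = 1.

1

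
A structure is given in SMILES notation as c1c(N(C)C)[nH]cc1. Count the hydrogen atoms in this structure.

Atom tally by fragment:
  pyrrole ring core → C:4 H:5 N:1
  (− 1 ring H displaced by substituents)
  + N(CH3)2 → N:1 C:2 H:6
Element totals:
  C: 6
  H: 10
  N: 2

10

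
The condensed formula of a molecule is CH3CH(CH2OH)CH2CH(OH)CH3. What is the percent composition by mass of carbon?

Element totals:
  C: 6
  H: 14
  O: 2
Molecular formula: C6H14O2.
Molar mass = 118.176 g/mol.
Mass from C: 6 × 12.011 = 72.066 g/mol.
%C = 72.066 / 118.176 × 100 = 60.98%.

60.98%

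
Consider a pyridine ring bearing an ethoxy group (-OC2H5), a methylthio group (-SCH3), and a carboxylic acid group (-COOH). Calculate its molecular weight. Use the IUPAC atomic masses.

Atom tally by fragment:
  pyridine ring core → C:5 H:5 N:1
  (− 3 ring H displaced by substituents)
  + OC2H5 → C:2 H:5 O:1
  + SCH3 → C:1 H:3 S:1
  + COOH → C:1 H:1 O:2
Element totals:
  C: 9
  H: 11
  N: 1
  O: 3
  S: 1
Molecular formula: C9H11NO3S.
  M = 9(12.011) + 11(1.008) + 14.007 + 3(15.999) + 32.06
    = 108.099 + 11.088 + 14.007 + 47.997 + 32.060 = 213.251

213.25 g/mol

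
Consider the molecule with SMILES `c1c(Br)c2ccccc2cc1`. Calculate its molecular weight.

Atom tally by fragment:
  naphthalene ring system core → C:10 H:8
  (− 1 ring H displaced by substituents)
  + Br → Br:1
Element totals:
  C: 10
  H: 7
  Br: 1
Molecular formula: C10H7Br.
  M = 10(12.011) + 7(1.008) + 79.904
    = 120.110 + 7.056 + 79.904 = 207.070

207.07 g/mol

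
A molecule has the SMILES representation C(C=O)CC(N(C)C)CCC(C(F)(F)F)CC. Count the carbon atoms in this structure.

Atom tally by fragment:
  OHCCH2 → C:2 H:3 O:1
  CH2 → C:1 H:2
  CH(N(CH3)2) → C:3 H:7 N:1
  CH2 → C:1 H:2
  CH2 → C:1 H:2
  CH(CF3) → C:2 H:1 F:3
  CH2 → C:1 H:2
  CH3 → C:1 H:3
Element totals:
  C: 12
  H: 22
  F: 3
  N: 1
  O: 1

12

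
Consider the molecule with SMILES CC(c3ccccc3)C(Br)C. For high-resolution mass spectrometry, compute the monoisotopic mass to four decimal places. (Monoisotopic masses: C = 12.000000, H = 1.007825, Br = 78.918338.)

212.0201

Atom tally by fragment:
  CH3 → C:1 H:3
  CH(C6H5) → C:7 H:6
  CH(Br) → C:1 H:1 Br:1
  CH3 → C:1 H:3
Element totals:
  C: 10
  H: 13
  Br: 1
Molecular formula: C10H13Br.
  M = 10(12.0) + 13(1.007825) + 78.918338
    = 120.000000 + 13.101725 + 78.918338 = 212.020063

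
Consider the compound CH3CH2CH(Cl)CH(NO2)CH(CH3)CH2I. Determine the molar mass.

305.54 g/mol

Element totals:
  C: 7
  H: 13
  Cl: 1
  I: 1
  N: 1
  O: 2
Molecular formula: C7H13ClINO2.
  M = 7(12.011) + 13(1.008) + 35.45 + 126.904 + 14.007 + 2(15.999)
    = 84.077 + 13.104 + 35.450 + 126.904 + 14.007 + 31.998 = 305.540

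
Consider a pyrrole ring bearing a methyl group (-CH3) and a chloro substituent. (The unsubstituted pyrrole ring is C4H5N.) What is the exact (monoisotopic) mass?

115.0189

Atom tally by fragment:
  pyrrole ring core → C:4 H:5 N:1
  (− 2 ring H displaced by substituents)
  + CH3 → C:1 H:3
  + Cl → Cl:1
Element totals:
  C: 5
  H: 6
  Cl: 1
  N: 1
Molecular formula: C5H6ClN.
  M = 5(12.0) + 6(1.007825) + 34.968853 + 14.003074
    = 60.000000 + 6.046950 + 34.968853 + 14.003074 = 115.018877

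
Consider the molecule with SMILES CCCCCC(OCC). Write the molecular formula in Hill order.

C8H18O

Atom tally by fragment:
  CH3 → C:1 H:3
  CH2 → C:1 H:2
  CH2 → C:1 H:2
  CH2 → C:1 H:2
  CH2 → C:1 H:2
  CH2OC2H5 → C:3 H:7 O:1
Element totals:
  C: 8
  H: 18
  O: 1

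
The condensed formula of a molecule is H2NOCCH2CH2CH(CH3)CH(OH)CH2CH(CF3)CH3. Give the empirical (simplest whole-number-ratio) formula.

C10H18F3NO2

Atom tally by fragment:
  H2NOCCH2 → C:2 H:4 O:1 N:1
  CH2 → C:1 H:2
  CH(CH3) → C:2 H:4
  CH(OH) → C:1 H:2 O:1
  CH2 → C:1 H:2
  CH(CF3) → C:2 H:1 F:3
  CH3 → C:1 H:3
Element totals:
  C: 10
  H: 18
  F: 3
  N: 1
  O: 2
Molecular formula: C10H18F3NO2.
gcd of subscripts (10, 3, 18, 1, 2) = 1, so the empirical formula equals the molecular formula.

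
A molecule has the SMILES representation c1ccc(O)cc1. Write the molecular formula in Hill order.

C6H6O

Atom tally by fragment:
  benzene ring core → C:6 H:6
  (− 1 ring H displaced by substituents)
  + OH → O:1 H:1
Element totals:
  C: 6
  H: 6
  O: 1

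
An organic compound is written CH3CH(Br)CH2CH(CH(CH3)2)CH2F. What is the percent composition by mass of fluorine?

9.00%

Atom tally by fragment:
  CH3 → C:1 H:3
  CH(Br) → C:1 H:1 Br:1
  CH2 → C:1 H:2
  CH(CH(CH3)2) → C:4 H:8
  CH2F → C:1 H:2 F:1
Element totals:
  C: 8
  H: 16
  Br: 1
  F: 1
Molecular formula: C8H16BrF.
Molar mass = 211.118 g/mol.
Mass from F: 1 × 18.998 = 18.998 g/mol.
%F = 18.998 / 211.118 × 100 = 9.00%.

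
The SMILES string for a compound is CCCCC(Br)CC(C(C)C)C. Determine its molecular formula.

C11H23Br

Atom tally by fragment:
  CH3 → C:1 H:3
  CH2 → C:1 H:2
  CH2 → C:1 H:2
  CH2 → C:1 H:2
  CH(Br) → C:1 H:1 Br:1
  CH2 → C:1 H:2
  CH(CH(CH3)2) → C:4 H:8
  CH3 → C:1 H:3
Element totals:
  C: 11
  H: 23
  Br: 1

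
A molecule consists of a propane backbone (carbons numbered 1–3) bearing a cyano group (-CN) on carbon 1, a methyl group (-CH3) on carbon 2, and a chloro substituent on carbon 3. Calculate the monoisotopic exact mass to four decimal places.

Atom tally by fragment:
  NCCH2 → C:2 H:2 N:1
  CH(CH3) → C:2 H:4
  CH2Cl → C:1 H:2 Cl:1
Element totals:
  C: 5
  H: 8
  Cl: 1
  N: 1
Molecular formula: C5H8ClN.
  M = 5(12.0) + 8(1.007825) + 34.968853 + 14.003074
    = 60.000000 + 8.062600 + 34.968853 + 14.003074 = 117.034527

117.0345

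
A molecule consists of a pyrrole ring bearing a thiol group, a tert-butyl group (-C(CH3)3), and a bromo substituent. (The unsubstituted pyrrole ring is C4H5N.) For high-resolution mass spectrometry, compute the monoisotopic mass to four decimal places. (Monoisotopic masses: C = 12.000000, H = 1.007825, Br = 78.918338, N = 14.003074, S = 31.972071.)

Atom tally by fragment:
  pyrrole ring core → C:4 H:5 N:1
  (− 3 ring H displaced by substituents)
  + SH → S:1 H:1
  + C(CH3)3 → C:4 H:9
  + Br → Br:1
Element totals:
  C: 8
  H: 12
  Br: 1
  N: 1
  S: 1
Molecular formula: C8H12BrNS.
  M = 8(12.0) + 12(1.007825) + 78.918338 + 14.003074 + 31.972071
    = 96.000000 + 12.093900 + 78.918338 + 14.003074 + 31.972071 = 232.987383

232.9874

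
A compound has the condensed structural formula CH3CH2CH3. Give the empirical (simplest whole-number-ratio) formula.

C3H8

Element totals:
  C: 3
  H: 8
Molecular formula: C3H8.
gcd of subscripts (3, 8) = 1, so the empirical formula equals the molecular formula.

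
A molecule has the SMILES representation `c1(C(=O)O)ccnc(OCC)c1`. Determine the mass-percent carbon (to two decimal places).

57.48%

Atom tally by fragment:
  pyridine ring core → C:5 H:5 N:1
  (− 2 ring H displaced by substituents)
  + COOH → C:1 H:1 O:2
  + OC2H5 → C:2 H:5 O:1
Element totals:
  C: 8
  H: 9
  N: 1
  O: 3
Molecular formula: C8H9NO3.
Molar mass = 167.164 g/mol.
Mass from C: 8 × 12.011 = 96.088 g/mol.
%C = 96.088 / 167.164 × 100 = 57.48%.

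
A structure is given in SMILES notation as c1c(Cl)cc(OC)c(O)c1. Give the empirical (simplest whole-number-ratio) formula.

C7H7ClO2

Atom tally by fragment:
  benzene ring core → C:6 H:6
  (− 3 ring H displaced by substituents)
  + Cl → Cl:1
  + OCH3 → C:1 H:3 O:1
  + OH → O:1 H:1
Element totals:
  C: 7
  H: 7
  Cl: 1
  O: 2
Molecular formula: C7H7ClO2.
gcd of subscripts (7, 1, 7, 2) = 1, so the empirical formula equals the molecular formula.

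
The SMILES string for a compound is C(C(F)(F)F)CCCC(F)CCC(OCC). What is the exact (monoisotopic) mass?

Atom tally by fragment:
  F3CCH2 → C:2 H:2 F:3
  CH2 → C:1 H:2
  CH2 → C:1 H:2
  CH2 → C:1 H:2
  CH(F) → C:1 H:1 F:1
  CH2 → C:1 H:2
  CH2 → C:1 H:2
  CH2OC2H5 → C:3 H:7 O:1
Element totals:
  C: 11
  H: 20
  F: 4
  O: 1
Molecular formula: C11H20F4O.
  M = 11(12.0) + 20(1.007825) + 4(18.998403) + 15.994915
    = 132.000000 + 20.156500 + 75.993612 + 15.994915 = 244.145027

244.1450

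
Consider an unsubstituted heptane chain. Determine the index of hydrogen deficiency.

0

Atom tally by fragment:
  CH3 → C:1 H:3
  CH2 → C:1 H:2
  CH2 → C:1 H:2
  CH2 → C:1 H:2
  CH2 → C:1 H:2
  CH2 → C:1 H:2
  CH3 → C:1 H:3
Element totals:
  C: 7
  H: 16
Molecular formula: C7H16.
DoU = (2C + 2 + N − H − X) / 2 = (2·7 + 2 + 0 − 16 − 0) / 2 = 0.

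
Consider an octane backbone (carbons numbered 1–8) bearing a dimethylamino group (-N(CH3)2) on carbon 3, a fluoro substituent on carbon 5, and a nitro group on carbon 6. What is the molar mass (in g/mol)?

220.29 g/mol

Atom tally by fragment:
  CH3 → C:1 H:3
  CH2 → C:1 H:2
  CH(N(CH3)2) → C:3 H:7 N:1
  CH2 → C:1 H:2
  CH(F) → C:1 H:1 F:1
  CH(NO2) → C:1 H:1 N:1 O:2
  CH2 → C:1 H:2
  CH3 → C:1 H:3
Element totals:
  C: 10
  H: 21
  F: 1
  N: 2
  O: 2
Molecular formula: C10H21FN2O2.
  M = 10(12.011) + 21(1.008) + 18.998 + 2(14.007) + 2(15.999)
    = 120.110 + 21.168 + 18.998 + 28.014 + 31.998 = 220.288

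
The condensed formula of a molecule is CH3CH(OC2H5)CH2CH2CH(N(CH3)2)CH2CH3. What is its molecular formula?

Atom tally by fragment:
  CH3 → C:1 H:3
  CH(OC2H5) → C:3 H:6 O:1
  CH2 → C:1 H:2
  CH2 → C:1 H:2
  CH(N(CH3)2) → C:3 H:7 N:1
  CH2 → C:1 H:2
  CH3 → C:1 H:3
Element totals:
  C: 11
  H: 25
  N: 1
  O: 1

C11H25NO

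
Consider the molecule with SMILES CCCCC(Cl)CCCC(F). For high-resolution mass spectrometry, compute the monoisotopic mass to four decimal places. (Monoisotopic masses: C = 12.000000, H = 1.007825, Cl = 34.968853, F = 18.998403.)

180.1081

Atom tally by fragment:
  CH3 → C:1 H:3
  CH2 → C:1 H:2
  CH2 → C:1 H:2
  CH2 → C:1 H:2
  CH(Cl) → C:1 H:1 Cl:1
  CH2 → C:1 H:2
  CH2 → C:1 H:2
  CH2 → C:1 H:2
  CH2F → C:1 H:2 F:1
Element totals:
  C: 9
  H: 18
  Cl: 1
  F: 1
Molecular formula: C9H18ClF.
  M = 9(12.0) + 18(1.007825) + 34.968853 + 18.998403
    = 108.000000 + 18.140850 + 34.968853 + 18.998403 = 180.108106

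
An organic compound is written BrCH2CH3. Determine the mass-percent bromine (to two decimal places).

Atom tally by fragment:
  BrCH2 → C:1 H:2 Br:1
  CH3 → C:1 H:3
Element totals:
  C: 2
  H: 5
  Br: 1
Molecular formula: C2H5Br.
Molar mass = 108.966 g/mol.
Mass from Br: 1 × 79.904 = 79.904 g/mol.
%Br = 79.904 / 108.966 × 100 = 73.33%.

73.33%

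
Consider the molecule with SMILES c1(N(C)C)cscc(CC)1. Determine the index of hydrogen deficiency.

Atom tally by fragment:
  thiophene ring core → C:4 H:4 S:1
  (− 2 ring H displaced by substituents)
  + N(CH3)2 → N:1 C:2 H:6
  + C2H5 → C:2 H:5
Element totals:
  C: 8
  H: 13
  N: 1
  S: 1
Molecular formula: C8H13NS.
DoU = (2C + 2 + N − H − X) / 2 = (2·8 + 2 + 1 − 13 − 0) / 2 = 3.

3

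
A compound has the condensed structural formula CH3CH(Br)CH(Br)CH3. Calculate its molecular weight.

Element totals:
  C: 4
  H: 8
  Br: 2
Molecular formula: C4H8Br2.
  M = 4(12.011) + 8(1.008) + 2(79.904)
    = 48.044 + 8.064 + 159.808 = 215.916

215.92 g/mol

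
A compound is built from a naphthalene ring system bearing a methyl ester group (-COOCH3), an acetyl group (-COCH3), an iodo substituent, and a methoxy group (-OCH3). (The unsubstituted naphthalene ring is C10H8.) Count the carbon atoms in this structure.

15

Atom tally by fragment:
  naphthalene ring system core → C:10 H:8
  (− 4 ring H displaced by substituents)
  + COOCH3 → C:2 H:3 O:2
  + COCH3 → C:2 H:3 O:1
  + I → I:1
  + OCH3 → C:1 H:3 O:1
Element totals:
  C: 15
  H: 13
  I: 1
  O: 4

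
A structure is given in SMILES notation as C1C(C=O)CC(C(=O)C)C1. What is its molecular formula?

C8H12O2

Atom tally by fragment:
  cyclopentane ring core → C:5 H:10
  (− 2 ring H displaced by substituents)
  + CHO → C:1 H:1 O:1
  + COCH3 → C:2 H:3 O:1
Element totals:
  C: 8
  H: 12
  O: 2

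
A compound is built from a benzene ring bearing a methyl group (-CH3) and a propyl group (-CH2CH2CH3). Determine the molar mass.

134.22 g/mol

Atom tally by fragment:
  benzene ring core → C:6 H:6
  (− 2 ring H displaced by substituents)
  + CH3 → C:1 H:3
  + CH2CH2CH3 → C:3 H:7
Element totals:
  C: 10
  H: 14
Molecular formula: C10H14.
  M = 10(12.011) + 14(1.008)
    = 120.110 + 14.112 = 134.222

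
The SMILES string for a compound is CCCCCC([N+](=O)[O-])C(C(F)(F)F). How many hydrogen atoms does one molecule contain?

Atom tally by fragment:
  CH3 → C:1 H:3
  CH2 → C:1 H:2
  CH2 → C:1 H:2
  CH2 → C:1 H:2
  CH2 → C:1 H:2
  CH(NO2) → C:1 H:1 N:1 O:2
  CH2CF3 → C:2 H:2 F:3
Element totals:
  C: 8
  H: 14
  F: 3
  N: 1
  O: 2

14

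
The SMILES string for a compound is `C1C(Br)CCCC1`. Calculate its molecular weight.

Atom tally by fragment:
  cyclohexane ring core → C:6 H:12
  (− 1 ring H displaced by substituents)
  + Br → Br:1
Element totals:
  C: 6
  H: 11
  Br: 1
Molecular formula: C6H11Br.
  M = 6(12.011) + 11(1.008) + 79.904
    = 72.066 + 11.088 + 79.904 = 163.058

163.06 g/mol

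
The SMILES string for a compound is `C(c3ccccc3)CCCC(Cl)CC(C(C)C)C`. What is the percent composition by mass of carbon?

Atom tally by fragment:
  C6H5CH2 → C:7 H:7
  CH2 → C:1 H:2
  CH2 → C:1 H:2
  CH2 → C:1 H:2
  CH(Cl) → C:1 H:1 Cl:1
  CH2 → C:1 H:2
  CH(CH(CH3)2) → C:4 H:8
  CH3 → C:1 H:3
Element totals:
  C: 17
  H: 27
  Cl: 1
Molecular formula: C17H27Cl.
Molar mass = 266.853 g/mol.
Mass from C: 17 × 12.011 = 204.187 g/mol.
%C = 204.187 / 266.853 × 100 = 76.52%.

76.52%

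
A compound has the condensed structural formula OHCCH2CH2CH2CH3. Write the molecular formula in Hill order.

Atom tally by fragment:
  OHCCH2 → C:2 H:3 O:1
  CH2 → C:1 H:2
  CH2 → C:1 H:2
  CH3 → C:1 H:3
Element totals:
  C: 5
  H: 10
  O: 1

C5H10O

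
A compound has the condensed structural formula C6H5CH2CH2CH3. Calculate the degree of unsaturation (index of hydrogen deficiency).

4

Atom tally by fragment:
  benzene ring core → C:6 H:6
  (− 1 ring H displaced by substituents)
  + CH2CH2CH3 → C:3 H:7
Element totals:
  C: 9
  H: 12
Molecular formula: C9H12.
DoU = (2C + 2 + N − H − X) / 2 = (2·9 + 2 + 0 − 12 − 0) / 2 = 4.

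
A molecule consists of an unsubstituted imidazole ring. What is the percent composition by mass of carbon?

Atom tally by fragment:
  imidazole ring core → C:3 H:4 N:2
Element totals:
  C: 3
  H: 4
  N: 2
Molecular formula: C3H4N2.
Molar mass = 68.079 g/mol.
Mass from C: 3 × 12.011 = 36.033 g/mol.
%C = 36.033 / 68.079 × 100 = 52.93%.

52.93%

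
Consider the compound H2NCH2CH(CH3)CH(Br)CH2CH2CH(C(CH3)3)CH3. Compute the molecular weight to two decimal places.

264.25 g/mol

Atom tally by fragment:
  H2NCH2 → C:1 H:4 N:1
  CH(CH3) → C:2 H:4
  CH(Br) → C:1 H:1 Br:1
  CH2 → C:1 H:2
  CH2 → C:1 H:2
  CH(C(CH3)3) → C:5 H:10
  CH3 → C:1 H:3
Element totals:
  C: 12
  H: 26
  Br: 1
  N: 1
Molecular formula: C12H26BrN.
  M = 12(12.011) + 26(1.008) + 79.904 + 14.007
    = 144.132 + 26.208 + 79.904 + 14.007 = 264.251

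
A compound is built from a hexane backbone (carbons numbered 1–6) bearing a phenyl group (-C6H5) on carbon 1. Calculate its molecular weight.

Atom tally by fragment:
  C6H5CH2 → C:7 H:7
  CH2 → C:1 H:2
  CH2 → C:1 H:2
  CH2 → C:1 H:2
  CH2 → C:1 H:2
  CH3 → C:1 H:3
Element totals:
  C: 12
  H: 18
Molecular formula: C12H18.
  M = 12(12.011) + 18(1.008)
    = 144.132 + 18.144 = 162.276

162.28 g/mol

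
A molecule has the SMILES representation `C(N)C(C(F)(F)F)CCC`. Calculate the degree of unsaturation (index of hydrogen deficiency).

0

Atom tally by fragment:
  H2NCH2 → C:1 H:4 N:1
  CH(CF3) → C:2 H:1 F:3
  CH2 → C:1 H:2
  CH2 → C:1 H:2
  CH3 → C:1 H:3
Element totals:
  C: 6
  H: 12
  F: 3
  N: 1
Molecular formula: C6H12F3N.
DoU = (2C + 2 + N − H − X) / 2 = (2·6 + 2 + 1 − 12 − 3) / 2 = 0.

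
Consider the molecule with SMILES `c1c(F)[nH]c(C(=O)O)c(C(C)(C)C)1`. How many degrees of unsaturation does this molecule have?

4

Atom tally by fragment:
  pyrrole ring core → C:4 H:5 N:1
  (− 3 ring H displaced by substituents)
  + F → F:1
  + COOH → C:1 H:1 O:2
  + C(CH3)3 → C:4 H:9
Element totals:
  C: 9
  H: 12
  F: 1
  N: 1
  O: 2
Molecular formula: C9H12FNO2.
DoU = (2C + 2 + N − H − X) / 2 = (2·9 + 2 + 1 − 12 − 1) / 2 = 4.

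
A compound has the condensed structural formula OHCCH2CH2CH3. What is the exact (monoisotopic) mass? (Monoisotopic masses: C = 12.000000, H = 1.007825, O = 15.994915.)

Atom tally by fragment:
  OHCCH2 → C:2 H:3 O:1
  CH2 → C:1 H:2
  CH3 → C:1 H:3
Element totals:
  C: 4
  H: 8
  O: 1
Molecular formula: C4H8O.
  M = 4(12.0) + 8(1.007825) + 15.994915
    = 48.000000 + 8.062600 + 15.994915 = 72.057515

72.0575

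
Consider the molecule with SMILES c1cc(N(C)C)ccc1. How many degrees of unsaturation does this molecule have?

4

Atom tally by fragment:
  benzene ring core → C:6 H:6
  (− 1 ring H displaced by substituents)
  + N(CH3)2 → N:1 C:2 H:6
Element totals:
  C: 8
  H: 11
  N: 1
Molecular formula: C8H11N.
DoU = (2C + 2 + N − H − X) / 2 = (2·8 + 2 + 1 − 11 − 0) / 2 = 4.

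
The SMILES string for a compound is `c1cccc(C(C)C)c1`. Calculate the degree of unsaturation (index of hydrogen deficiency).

Atom tally by fragment:
  benzene ring core → C:6 H:6
  (− 1 ring H displaced by substituents)
  + CH(CH3)2 → C:3 H:7
Element totals:
  C: 9
  H: 12
Molecular formula: C9H12.
DoU = (2C + 2 + N − H − X) / 2 = (2·9 + 2 + 0 − 12 − 0) / 2 = 4.

4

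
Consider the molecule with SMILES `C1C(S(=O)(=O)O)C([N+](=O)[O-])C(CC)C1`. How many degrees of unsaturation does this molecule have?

2

Atom tally by fragment:
  cyclopentane ring core → C:5 H:10
  (− 3 ring H displaced by substituents)
  + SO3H → S:1 O:3 H:1
  + NO2 → N:1 O:2
  + C2H5 → C:2 H:5
Element totals:
  C: 7
  H: 13
  N: 1
  O: 5
  S: 1
Molecular formula: C7H13NO5S.
DoU = (2C + 2 + N − H − X) / 2 = (2·7 + 2 + 1 − 13 − 0) / 2 = 2.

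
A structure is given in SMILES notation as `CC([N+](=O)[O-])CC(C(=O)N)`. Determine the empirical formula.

Atom tally by fragment:
  CH3 → C:1 H:3
  CH(NO2) → C:1 H:1 N:1 O:2
  CH2 → C:1 H:2
  CH2CONH2 → C:2 H:4 O:1 N:1
Element totals:
  C: 5
  H: 10
  N: 2
  O: 3
Molecular formula: C5H10N2O3.
gcd of subscripts (5, 10, 2, 3) = 1, so the empirical formula equals the molecular formula.

C5H10N2O3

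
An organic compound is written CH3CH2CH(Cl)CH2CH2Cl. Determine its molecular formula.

C5H10Cl2

Atom tally by fragment:
  CH3 → C:1 H:3
  CH2 → C:1 H:2
  CH(Cl) → C:1 H:1 Cl:1
  CH2 → C:1 H:2
  CH2Cl → C:1 H:2 Cl:1
Element totals:
  C: 5
  H: 10
  Cl: 2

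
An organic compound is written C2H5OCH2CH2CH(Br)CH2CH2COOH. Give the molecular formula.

C8H15BrO3

Atom tally by fragment:
  C2H5OCH2 → C:3 H:7 O:1
  CH2 → C:1 H:2
  CH(Br) → C:1 H:1 Br:1
  CH2 → C:1 H:2
  CH2COOH → C:2 H:3 O:2
Element totals:
  C: 8
  H: 15
  Br: 1
  O: 3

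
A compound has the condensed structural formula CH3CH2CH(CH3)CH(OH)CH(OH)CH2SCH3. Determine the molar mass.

Element totals:
  C: 8
  H: 18
  O: 2
  S: 1
Molecular formula: C8H18O2S.
  M = 8(12.011) + 18(1.008) + 2(15.999) + 32.06
    = 96.088 + 18.144 + 31.998 + 32.060 = 178.290

178.29 g/mol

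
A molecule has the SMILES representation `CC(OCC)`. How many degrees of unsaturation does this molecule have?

Atom tally by fragment:
  CH3 → C:1 H:3
  CH2OC2H5 → C:3 H:7 O:1
Element totals:
  C: 4
  H: 10
  O: 1
Molecular formula: C4H10O.
DoU = (2C + 2 + N − H − X) / 2 = (2·4 + 2 + 0 − 10 − 0) / 2 = 0.

0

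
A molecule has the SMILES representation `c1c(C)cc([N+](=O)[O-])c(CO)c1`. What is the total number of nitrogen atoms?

Atom tally by fragment:
  benzene ring core → C:6 H:6
  (− 3 ring H displaced by substituents)
  + CH3 → C:1 H:3
  + NO2 → N:1 O:2
  + CH2OH → C:1 H:3 O:1
Element totals:
  C: 8
  H: 9
  N: 1
  O: 3

1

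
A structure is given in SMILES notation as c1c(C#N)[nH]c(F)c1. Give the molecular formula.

Atom tally by fragment:
  pyrrole ring core → C:4 H:5 N:1
  (− 2 ring H displaced by substituents)
  + CN → C:1 N:1
  + F → F:1
Element totals:
  C: 5
  H: 3
  F: 1
  N: 2

C5H3FN2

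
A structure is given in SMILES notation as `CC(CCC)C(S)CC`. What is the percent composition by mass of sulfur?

Atom tally by fragment:
  CH3 → C:1 H:3
  CH(CH2CH2CH3) → C:4 H:8
  CH(SH) → C:1 H:2 S:1
  CH2 → C:1 H:2
  CH3 → C:1 H:3
Element totals:
  C: 8
  H: 18
  S: 1
Molecular formula: C8H18S.
Molar mass = 146.292 g/mol.
Mass from S: 1 × 32.06 = 32.060 g/mol.
%S = 32.060 / 146.292 × 100 = 21.92%.

21.92%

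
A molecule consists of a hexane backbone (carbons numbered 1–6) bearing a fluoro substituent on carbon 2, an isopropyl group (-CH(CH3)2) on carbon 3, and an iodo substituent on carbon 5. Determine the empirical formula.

C9H18FI

Atom tally by fragment:
  CH3 → C:1 H:3
  CH(F) → C:1 H:1 F:1
  CH(CH(CH3)2) → C:4 H:8
  CH2 → C:1 H:2
  CH(I) → C:1 H:1 I:1
  CH3 → C:1 H:3
Element totals:
  C: 9
  H: 18
  F: 1
  I: 1
Molecular formula: C9H18FI.
gcd of subscripts (9, 1, 18, 1) = 1, so the empirical formula equals the molecular formula.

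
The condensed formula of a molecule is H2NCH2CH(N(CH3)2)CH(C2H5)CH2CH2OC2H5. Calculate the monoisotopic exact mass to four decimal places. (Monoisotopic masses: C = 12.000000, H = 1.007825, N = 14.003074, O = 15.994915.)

202.2045

Atom tally by fragment:
  H2NCH2 → C:1 H:4 N:1
  CH(N(CH3)2) → C:3 H:7 N:1
  CH(C2H5) → C:3 H:6
  CH2 → C:1 H:2
  CH2OC2H5 → C:3 H:7 O:1
Element totals:
  C: 11
  H: 26
  N: 2
  O: 1
Molecular formula: C11H26N2O.
  M = 11(12.0) + 26(1.007825) + 2(14.003074) + 15.994915
    = 132.000000 + 26.203450 + 28.006148 + 15.994915 = 202.204513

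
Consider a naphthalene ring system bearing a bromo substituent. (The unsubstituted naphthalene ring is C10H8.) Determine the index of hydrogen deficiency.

Atom tally by fragment:
  naphthalene ring system core → C:10 H:8
  (− 1 ring H displaced by substituents)
  + Br → Br:1
Element totals:
  C: 10
  H: 7
  Br: 1
Molecular formula: C10H7Br.
DoU = (2C + 2 + N − H − X) / 2 = (2·10 + 2 + 0 − 7 − 1) / 2 = 7.

7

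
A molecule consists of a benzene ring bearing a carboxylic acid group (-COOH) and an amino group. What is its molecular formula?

Atom tally by fragment:
  benzene ring core → C:6 H:6
  (− 2 ring H displaced by substituents)
  + COOH → C:1 H:1 O:2
  + NH2 → N:1 H:2
Element totals:
  C: 7
  H: 7
  N: 1
  O: 2

C7H7NO2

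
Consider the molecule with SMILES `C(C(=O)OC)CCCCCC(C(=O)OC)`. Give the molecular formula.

Atom tally by fragment:
  CH3OOCCH2 → C:3 H:5 O:2
  CH2 → C:1 H:2
  CH2 → C:1 H:2
  CH2 → C:1 H:2
  CH2 → C:1 H:2
  CH2 → C:1 H:2
  CH2COOCH3 → C:3 H:5 O:2
Element totals:
  C: 11
  H: 20
  O: 4

C11H20O4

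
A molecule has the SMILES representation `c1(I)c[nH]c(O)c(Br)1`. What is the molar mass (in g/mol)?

287.88 g/mol

Atom tally by fragment:
  pyrrole ring core → C:4 H:5 N:1
  (− 3 ring H displaced by substituents)
  + I → I:1
  + OH → O:1 H:1
  + Br → Br:1
Element totals:
  C: 4
  H: 3
  Br: 1
  I: 1
  N: 1
  O: 1
Molecular formula: C4H3BrINO.
  M = 4(12.011) + 3(1.008) + 79.904 + 126.904 + 14.007 + 15.999
    = 48.044 + 3.024 + 79.904 + 126.904 + 14.007 + 15.999 = 287.882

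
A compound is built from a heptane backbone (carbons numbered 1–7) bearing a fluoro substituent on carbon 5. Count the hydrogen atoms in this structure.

Atom tally by fragment:
  CH3 → C:1 H:3
  CH2 → C:1 H:2
  CH2 → C:1 H:2
  CH2 → C:1 H:2
  CH(F) → C:1 H:1 F:1
  CH2 → C:1 H:2
  CH3 → C:1 H:3
Element totals:
  C: 7
  H: 15
  F: 1

15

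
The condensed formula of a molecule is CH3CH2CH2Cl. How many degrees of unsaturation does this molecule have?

Atom tally by fragment:
  CH3 → C:1 H:3
  CH2 → C:1 H:2
  CH2Cl → C:1 H:2 Cl:1
Element totals:
  C: 3
  H: 7
  Cl: 1
Molecular formula: C3H7Cl.
DoU = (2C + 2 + N − H − X) / 2 = (2·3 + 2 + 0 − 7 − 1) / 2 = 0.

0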